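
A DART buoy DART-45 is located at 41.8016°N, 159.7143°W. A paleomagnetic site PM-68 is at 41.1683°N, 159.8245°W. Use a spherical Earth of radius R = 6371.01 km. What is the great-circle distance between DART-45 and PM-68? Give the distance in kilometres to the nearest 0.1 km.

Δφ = -0.6333°,  Δλ = -0.1102°
a = sin²(Δφ/2) + cos φ₁ cos φ₂ sin²(Δλ/2) = 0.000031
c = 2·arcsin(√a) = 0.011147 rad = 0.6387°
d = R·c = 6371.01 × 0.011147 = 71.0 km

71.0 km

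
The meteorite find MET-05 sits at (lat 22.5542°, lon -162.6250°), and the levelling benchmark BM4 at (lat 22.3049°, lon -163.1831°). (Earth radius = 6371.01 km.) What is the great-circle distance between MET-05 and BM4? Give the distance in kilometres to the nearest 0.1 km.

63.7 km

Δφ = -0.2493°,  Δλ = -0.5581°
a = sin²(Δφ/2) + cos φ₁ cos φ₂ sin²(Δλ/2) = 0.000025
c = 2·arcsin(√a) = 0.010000 rad = 0.5730°
d = R·c = 6371.01 × 0.010000 = 63.7 km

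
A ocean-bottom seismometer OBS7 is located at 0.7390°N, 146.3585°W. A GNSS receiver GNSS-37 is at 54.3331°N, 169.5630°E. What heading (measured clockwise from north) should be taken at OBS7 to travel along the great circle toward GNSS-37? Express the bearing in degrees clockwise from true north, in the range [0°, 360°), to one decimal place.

Δλ = -44.0785°
y = sin Δλ · cos φ₂ = -0.405610
x = cos φ₁ sin φ₂ − sin φ₁ cos φ₂ cos Δλ = 0.806950
θ = atan2(y, x) = -26.6862° → 333.3138° (mod 360°)

333.3°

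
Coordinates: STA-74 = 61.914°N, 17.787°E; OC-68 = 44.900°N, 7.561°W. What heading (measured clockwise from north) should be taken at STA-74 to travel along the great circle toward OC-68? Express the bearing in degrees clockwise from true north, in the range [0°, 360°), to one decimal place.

232.5°

Δλ = -25.3480°
y = sin Δλ · cos φ₂ = -0.303251
x = cos φ₁ sin φ₂ − sin φ₁ cos φ₂ cos Δλ = -0.232440
θ = atan2(y, x) = -127.4699° → 232.5301° (mod 360°)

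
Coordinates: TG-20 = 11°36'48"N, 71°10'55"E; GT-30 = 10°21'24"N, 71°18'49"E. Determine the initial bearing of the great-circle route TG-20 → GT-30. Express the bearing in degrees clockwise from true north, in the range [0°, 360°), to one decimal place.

174.1°

TG-20: φ = +11.61333°, λ = +71.18194°
GT-30: φ = +10.35667°, λ = +71.31361°
Δλ = 0.1317°
y = sin Δλ · cos φ₂ = 0.002261
x = cos φ₁ sin φ₂ − sin φ₁ cos φ₂ cos Δλ = -0.021931
θ = atan2(y, x) = 174.1148° → 174.1148° (mod 360°)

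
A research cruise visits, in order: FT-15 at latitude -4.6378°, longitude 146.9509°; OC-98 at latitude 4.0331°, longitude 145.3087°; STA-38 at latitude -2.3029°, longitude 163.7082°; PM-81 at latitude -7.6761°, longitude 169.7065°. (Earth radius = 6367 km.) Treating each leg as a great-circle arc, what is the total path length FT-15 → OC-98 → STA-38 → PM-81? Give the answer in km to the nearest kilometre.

4035 km

FT-15→OC-98: c = 0.154021 rad, d = 980.65 km
OC-98→STA-38: c = 0.339449 rad, d = 2161.27 km
STA-38→PM-81: c = 0.140227 rad, d = 892.82 km
Total = 980.65 + 2161.27 + 892.82 = 4034.75 km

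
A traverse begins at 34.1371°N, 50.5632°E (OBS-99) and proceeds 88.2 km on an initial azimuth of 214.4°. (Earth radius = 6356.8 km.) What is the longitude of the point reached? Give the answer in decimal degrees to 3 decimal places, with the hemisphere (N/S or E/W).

50.025°E

δ = d/R = 88.2/6356.8 = 0.013875 rad
φ₂ = arcsin(sin φ₁ cos δ + cos φ₁ sin δ cos θ)
   = arcsin(0.56118·0.99990 + 0.82770·0.01387·-0.82511) = 33.47998°
λ₂ = λ₁ + atan2(sin θ sin δ cos φ₁, cos δ − sin φ₁ sin φ₂) = 50.02473°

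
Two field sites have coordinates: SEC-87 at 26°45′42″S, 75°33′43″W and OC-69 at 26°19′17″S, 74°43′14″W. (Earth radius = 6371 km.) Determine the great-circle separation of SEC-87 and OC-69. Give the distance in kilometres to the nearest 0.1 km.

97.0 km

SEC-87: φ = -26.76167°, λ = -75.56194°
OC-69: φ = -26.32139°, λ = -74.72056°
Δφ = 0.4403°,  Δλ = 0.8414°
a = sin²(Δφ/2) + cos φ₁ cos φ₂ sin²(Δλ/2) = 0.000058
c = 2·arcsin(√a) = 0.015220 rad = 0.8720°
d = R·c = 6371 × 0.015220 = 97.0 km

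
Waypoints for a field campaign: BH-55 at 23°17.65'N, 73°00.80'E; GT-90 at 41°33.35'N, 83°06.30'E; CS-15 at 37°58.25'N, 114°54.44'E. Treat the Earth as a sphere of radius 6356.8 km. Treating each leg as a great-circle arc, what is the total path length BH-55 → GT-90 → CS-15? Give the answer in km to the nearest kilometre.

4957 km

BH-55: φ = +23.29417°, λ = +73.01333°
GT-90: φ = +41.55583°, λ = +83.10500°
CS-15: φ = +37.97083°, λ = +114.90733°
BH-55→GT-90: c = 0.351080 rad, d = 2231.75 km
GT-90→CS-15: c = 0.428763 rad, d = 2725.56 km
Total = 2231.75 + 2725.56 = 4957.31 km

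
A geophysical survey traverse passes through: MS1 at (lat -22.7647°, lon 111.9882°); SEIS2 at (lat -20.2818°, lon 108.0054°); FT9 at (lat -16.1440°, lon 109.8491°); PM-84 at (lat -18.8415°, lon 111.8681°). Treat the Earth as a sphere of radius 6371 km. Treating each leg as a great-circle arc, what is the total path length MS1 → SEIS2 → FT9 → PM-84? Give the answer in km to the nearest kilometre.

MS1→SEIS2: c = 0.077836 rad, d = 495.89 km
SEIS2→FT9: c = 0.078417 rad, d = 499.60 km
FT9→PM-84: c = 0.057843 rad, d = 368.52 km
Total = 495.89 + 499.60 + 368.52 = 1364.00 km

1364 km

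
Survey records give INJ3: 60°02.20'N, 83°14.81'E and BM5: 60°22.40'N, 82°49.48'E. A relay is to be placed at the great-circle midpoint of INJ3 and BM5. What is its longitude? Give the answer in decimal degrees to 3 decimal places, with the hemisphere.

83.037°E

INJ3: φ = +60.03667°, λ = +83.24683°
BM5: φ = +60.37333°, λ = +82.82467°
Bx = cos φ₂ cos Δλ = 0.494333,  By = cos φ₂ sin Δλ = -0.003642
φₘ = atan2(sin φ₁ + sin φ₂, √((cos φ₁ + Bx)² + By²)) = 60.20517°
λₘ = λ₁ + atan2(By, cos φ₁ + Bx) = 83.03683°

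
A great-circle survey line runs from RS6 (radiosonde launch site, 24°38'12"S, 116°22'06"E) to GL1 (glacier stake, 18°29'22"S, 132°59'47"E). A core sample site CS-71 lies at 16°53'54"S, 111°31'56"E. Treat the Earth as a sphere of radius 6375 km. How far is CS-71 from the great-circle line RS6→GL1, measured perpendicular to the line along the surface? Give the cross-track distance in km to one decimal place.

RS6: φ = -24.63667°, λ = +116.36833°
GL1: φ = -18.48944°, λ = +132.99639°
CS-71: φ = -16.89833°, λ = +111.53222°
δ₁₃ = central angle RS6→CS-71 = 0.156383 rad  (haversine)
θ₁₃ = bearing RS6→CS-71 = 328.807°,  θ₁₂ = bearing RS6→GL1 = 71.548°
dₓₜ = R·arcsin(sin δ₁₃ · sin(θ₁₃ − θ₁₂)) = 6375·arcsin(0.15575·sin(257.258°)) = -972.198 km
|dₓₜ| = 972.198 km

972.2 km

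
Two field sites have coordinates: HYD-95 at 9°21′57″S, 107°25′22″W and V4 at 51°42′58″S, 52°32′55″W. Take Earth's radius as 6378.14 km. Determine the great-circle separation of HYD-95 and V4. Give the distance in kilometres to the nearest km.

6829 km

HYD-95: φ = -9.36583°, λ = -107.42278°
V4: φ = -51.71611°, λ = -52.54861°
Δφ = -42.3503°,  Δλ = 54.8742°
a = sin²(Δφ/2) + cos φ₁ cos φ₂ sin²(Δλ/2) = 0.260267
c = 2·arcsin(√a) = 1.070749 rad = 61.3494°
d = R·c = 6378.14 × 1.070749 = 6829.4 km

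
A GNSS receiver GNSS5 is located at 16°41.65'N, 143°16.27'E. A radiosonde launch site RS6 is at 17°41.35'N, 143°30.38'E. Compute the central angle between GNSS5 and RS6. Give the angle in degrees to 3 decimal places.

GNSS5: φ = +16.69417°, λ = +143.27117°
RS6: φ = +17.68917°, λ = +143.50633°
Δφ = 0.9950°,  Δλ = 0.2352°
a = sin²(Δφ/2) + cos φ₁ cos φ₂ sin²(Δλ/2) = 0.000079
c = 2·arcsin(√a) = 0.017803 rad = 1.0200°

1.020°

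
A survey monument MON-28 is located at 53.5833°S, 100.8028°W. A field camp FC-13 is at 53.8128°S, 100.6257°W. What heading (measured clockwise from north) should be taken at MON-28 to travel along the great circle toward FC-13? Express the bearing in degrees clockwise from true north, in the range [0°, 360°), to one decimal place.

Δλ = 0.1771°
y = sin Δλ · cos φ₂ = 0.001825
x = cos φ₁ sin φ₂ − sin φ₁ cos φ₂ cos Δλ = -0.004008
θ = atan2(y, x) = 155.5174° → 155.5174° (mod 360°)

155.5°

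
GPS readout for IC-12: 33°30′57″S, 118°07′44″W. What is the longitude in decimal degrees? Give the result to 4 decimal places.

118° + 7′/60 + 44″/3600 = 118 + 0.11667 + 0.01222 = 118.1289°

118.1289°W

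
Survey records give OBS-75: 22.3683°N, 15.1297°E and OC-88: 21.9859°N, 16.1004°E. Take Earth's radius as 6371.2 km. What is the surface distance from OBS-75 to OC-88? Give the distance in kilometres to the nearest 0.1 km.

108.6 km

Δφ = -0.3824°,  Δλ = 0.9707°
a = sin²(Δφ/2) + cos φ₁ cos φ₂ sin²(Δλ/2) = 0.000073
c = 2·arcsin(√a) = 0.017049 rad = 0.9768°
d = R·c = 6371.2 × 0.017049 = 108.6 km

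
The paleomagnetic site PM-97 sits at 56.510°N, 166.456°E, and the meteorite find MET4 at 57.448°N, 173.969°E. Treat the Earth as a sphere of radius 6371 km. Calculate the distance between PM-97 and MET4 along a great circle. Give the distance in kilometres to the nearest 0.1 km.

466.8 km

Δφ = 0.9380°,  Δλ = 7.5130°
a = sin²(Δφ/2) + cos φ₁ cos φ₂ sin²(Δλ/2) = 0.001341
c = 2·arcsin(√a) = 0.073267 rad = 4.1979°
d = R·c = 6371 × 0.073267 = 466.8 km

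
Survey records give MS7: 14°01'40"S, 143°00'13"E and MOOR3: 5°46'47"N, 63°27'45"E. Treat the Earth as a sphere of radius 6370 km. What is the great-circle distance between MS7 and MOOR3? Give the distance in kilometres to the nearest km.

9042 km

MS7: φ = -14.02778°, λ = +143.00361°
MOOR3: φ = +5.77972°, λ = +63.46250°
Δφ = 19.8075°,  Δλ = -79.5411°
a = sin²(Δφ/2) + cos φ₁ cos φ₂ sin²(Δλ/2) = 0.424594
c = 2·arcsin(√a) = 1.419407 rad = 81.3261°
d = R·c = 6370 × 1.419407 = 9041.6 km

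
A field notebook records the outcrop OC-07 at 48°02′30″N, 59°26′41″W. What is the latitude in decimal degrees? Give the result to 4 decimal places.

48° + 2′/60 + 30″/3600 = 48 + 0.03333 + 0.00833 = 48.0417°

48.0417°N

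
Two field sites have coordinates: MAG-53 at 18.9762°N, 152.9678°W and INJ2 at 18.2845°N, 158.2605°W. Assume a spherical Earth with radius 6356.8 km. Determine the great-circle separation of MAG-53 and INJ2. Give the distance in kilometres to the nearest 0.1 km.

Δφ = -0.6917°,  Δλ = -5.2927°
a = sin²(Δφ/2) + cos φ₁ cos φ₂ sin²(Δλ/2) = 0.001951
c = 2·arcsin(√a) = 0.088359 rad = 5.0626°
d = R·c = 6356.8 × 0.088359 = 561.7 km

561.7 km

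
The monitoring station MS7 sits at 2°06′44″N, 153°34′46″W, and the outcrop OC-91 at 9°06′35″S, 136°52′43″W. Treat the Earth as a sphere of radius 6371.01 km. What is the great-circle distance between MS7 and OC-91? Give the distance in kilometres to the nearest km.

2232 km

MS7: φ = +2.11222°, λ = -153.57944°
OC-91: φ = -9.10972°, λ = -136.87861°
Δφ = -11.2219°,  Δλ = 16.7008°
a = sin²(Δφ/2) + cos φ₁ cos φ₂ sin²(Δλ/2) = 0.030370
c = 2·arcsin(√a) = 0.350330 rad = 20.0725°
d = R·c = 6371.01 × 0.350330 = 2232.0 km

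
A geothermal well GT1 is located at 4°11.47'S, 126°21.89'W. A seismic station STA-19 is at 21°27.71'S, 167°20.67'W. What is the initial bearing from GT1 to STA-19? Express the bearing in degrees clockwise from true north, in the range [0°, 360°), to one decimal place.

GT1: φ = -4.19117°, λ = -126.36483°
STA-19: φ = -21.46183°, λ = -167.34450°
Δλ = -40.9797°
y = sin Δλ · cos φ₂ = -0.610320
x = cos φ₁ sin φ₂ − sin φ₁ cos φ₂ cos Δλ = -0.313554
θ = atan2(y, x) = -117.1920° → 242.8080° (mod 360°)

242.8°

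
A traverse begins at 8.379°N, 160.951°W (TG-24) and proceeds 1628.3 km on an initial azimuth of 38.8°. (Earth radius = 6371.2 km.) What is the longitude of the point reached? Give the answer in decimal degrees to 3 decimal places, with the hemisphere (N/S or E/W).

151.269°W

δ = d/R = 1628.3/6371.2 = 0.255572 rad
φ₂ = arcsin(sin φ₁ cos δ + cos φ₁ sin δ cos θ)
   = arcsin(0.14572·0.96752 + 0.98933·0.25280·0.77934) = 19.62728°
λ₂ = λ₁ + atan2(sin θ sin δ cos φ₁, cos δ − sin φ₁ sin φ₂) = -151.26921°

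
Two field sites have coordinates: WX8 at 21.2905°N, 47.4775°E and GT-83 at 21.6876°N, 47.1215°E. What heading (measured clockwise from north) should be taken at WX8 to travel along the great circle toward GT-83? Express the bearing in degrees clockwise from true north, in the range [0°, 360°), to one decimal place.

320.2°

Δλ = -0.3560°
y = sin Δλ · cos φ₂ = -0.005774
x = cos φ₁ sin φ₂ − sin φ₁ cos φ₂ cos Δλ = 0.006937
θ = atan2(y, x) = -39.7692° → 320.2308° (mod 360°)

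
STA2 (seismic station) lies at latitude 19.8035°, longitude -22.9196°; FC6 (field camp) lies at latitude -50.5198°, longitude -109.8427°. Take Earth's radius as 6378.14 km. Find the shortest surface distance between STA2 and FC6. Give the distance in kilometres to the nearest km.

Δφ = -70.3233°,  Δλ = -86.9231°
a = sin²(Δφ/2) + cos φ₁ cos φ₂ sin²(Δλ/2) = 0.614694
c = 2·arcsin(√a) = 1.802245 rad = 103.2610°
d = R·c = 6378.14 × 1.802245 = 11495.0 km

11495 km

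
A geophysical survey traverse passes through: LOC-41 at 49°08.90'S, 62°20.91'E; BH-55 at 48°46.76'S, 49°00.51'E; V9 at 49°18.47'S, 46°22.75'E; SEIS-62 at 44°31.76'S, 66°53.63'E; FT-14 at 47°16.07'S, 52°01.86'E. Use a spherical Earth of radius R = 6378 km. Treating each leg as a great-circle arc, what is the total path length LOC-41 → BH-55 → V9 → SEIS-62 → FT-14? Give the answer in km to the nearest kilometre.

LOC-41: φ = -49.14833°, λ = +62.34850°
BH-55: φ = -48.77933°, λ = +49.00850°
V9: φ = -49.30783°, λ = +46.37917°
SEIS-62: φ = -44.52933°, λ = +66.89383°
FT-14: φ = -47.26783°, λ = +52.03100°
LOC-41→BH-55: c = 0.152797 rad, d = 974.54 km
BH-55→V9: c = 0.031461 rad, d = 200.66 km
V9→SEIS-62: c = 0.257429 rad, d = 1641.88 km
SEIS-62→FT-14: c = 0.186425 rad, d = 1189.02 km
Total = 974.54 + 200.66 + 1641.88 + 1189.02 = 4006.10 km

4006 km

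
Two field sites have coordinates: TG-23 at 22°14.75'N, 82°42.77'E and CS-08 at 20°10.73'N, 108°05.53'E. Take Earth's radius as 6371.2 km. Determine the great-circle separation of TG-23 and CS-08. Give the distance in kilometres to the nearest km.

2638 km

TG-23: φ = +22.24583°, λ = +82.71283°
CS-08: φ = +20.17883°, λ = +108.09217°
Δφ = -2.0670°,  Δλ = 25.3793°
a = sin²(Δφ/2) + cos φ₁ cos φ₂ sin²(Δλ/2) = 0.042247
c = 2·arcsin(√a) = 0.414034 rad = 23.7224°
d = R·c = 6371.2 × 0.414034 = 2637.9 km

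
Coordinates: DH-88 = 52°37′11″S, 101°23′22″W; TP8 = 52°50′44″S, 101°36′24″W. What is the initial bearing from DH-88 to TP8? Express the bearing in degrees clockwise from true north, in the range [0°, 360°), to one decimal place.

210.1°

DH-88: φ = -52.61972°, λ = -101.38944°
TP8: φ = -52.84556°, λ = -101.60667°
Δλ = -0.2172°
y = sin Δλ · cos φ₂ = -0.002290
x = cos φ₁ sin φ₂ − sin φ₁ cos φ₂ cos Δλ = -0.003945
θ = atan2(y, x) = -149.8679° → 210.1321° (mod 360°)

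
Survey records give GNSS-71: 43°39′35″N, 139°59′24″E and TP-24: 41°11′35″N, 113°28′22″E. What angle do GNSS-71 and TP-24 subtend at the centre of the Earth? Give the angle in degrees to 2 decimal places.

GNSS-71: φ = +43.65972°, λ = +139.99000°
TP-24: φ = +41.19306°, λ = +113.47278°
Δφ = -2.4667°,  Δλ = -26.5172°
a = sin²(Δφ/2) + cos φ₁ cos φ₂ sin²(Δλ/2) = 0.029098
c = 2·arcsin(√a) = 0.342841 rad = 19.6434°

19.64°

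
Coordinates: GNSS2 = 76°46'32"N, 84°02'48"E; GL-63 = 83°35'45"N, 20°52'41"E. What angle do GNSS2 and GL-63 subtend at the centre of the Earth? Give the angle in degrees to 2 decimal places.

11.78°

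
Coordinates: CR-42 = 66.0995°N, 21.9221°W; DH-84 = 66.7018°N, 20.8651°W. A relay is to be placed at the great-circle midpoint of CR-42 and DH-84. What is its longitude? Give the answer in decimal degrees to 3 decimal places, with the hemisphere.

Bx = cos φ₂ cos Δλ = 0.395449,  By = cos φ₂ sin Δλ = 0.007296
φₘ = atan2(sin φ₁ + sin φ₂, √((cos φ₁ + Bx)² + By²)) = 66.40154°
λₘ = λ₁ + atan2(By, cos φ₁ + Bx) = -21.39996°

21.400°W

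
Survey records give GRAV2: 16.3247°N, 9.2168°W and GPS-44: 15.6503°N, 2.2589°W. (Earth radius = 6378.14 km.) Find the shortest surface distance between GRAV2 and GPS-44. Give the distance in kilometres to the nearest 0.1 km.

748.3 km

Δφ = -0.6744°,  Δλ = 6.9579°
a = sin²(Δφ/2) + cos φ₁ cos φ₂ sin²(Δλ/2) = 0.003437
c = 2·arcsin(√a) = 0.117327 rad = 6.7223°
d = R·c = 6378.14 × 0.117327 = 748.3 km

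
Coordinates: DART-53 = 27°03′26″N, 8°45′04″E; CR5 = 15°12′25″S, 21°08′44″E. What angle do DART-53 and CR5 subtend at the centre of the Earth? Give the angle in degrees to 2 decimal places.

DART-53: φ = +27.05722°, λ = +8.75111°
CR5: φ = -15.20694°, λ = +21.14556°
Δφ = -42.2642°,  Δλ = 12.3944°
a = sin²(Δφ/2) + cos φ₁ cos φ₂ sin²(Δλ/2) = 0.139989
c = 2·arcsin(√a) = 0.766961 rad = 43.9437°

43.94°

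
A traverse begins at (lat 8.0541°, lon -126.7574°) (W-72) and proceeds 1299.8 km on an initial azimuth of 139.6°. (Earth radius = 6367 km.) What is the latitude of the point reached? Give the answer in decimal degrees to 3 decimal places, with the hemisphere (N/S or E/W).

0.898°S

δ = d/R = 1299.8/6367 = 0.204146 rad
φ₂ = arcsin(sin φ₁ cos δ + cos φ₁ sin δ cos θ)
   = arcsin(0.14011·0.97923 + 0.99014·0.20273·-0.76154) = -0.89764°
λ₂ = λ₁ + atan2(sin θ sin δ cos φ₁, cos δ − sin φ₁ sin φ₂) = -119.20630°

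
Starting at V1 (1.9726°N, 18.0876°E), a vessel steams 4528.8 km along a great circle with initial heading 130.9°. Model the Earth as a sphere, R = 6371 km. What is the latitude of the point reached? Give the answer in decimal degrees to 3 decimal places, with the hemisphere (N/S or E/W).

23.632°S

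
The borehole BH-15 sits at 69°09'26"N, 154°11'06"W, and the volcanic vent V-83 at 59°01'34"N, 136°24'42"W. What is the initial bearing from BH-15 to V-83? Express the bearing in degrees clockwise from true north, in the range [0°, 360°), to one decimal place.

BH-15: φ = +69.15722°, λ = -154.18500°
V-83: φ = +59.02611°, λ = -136.41167°
Δλ = 17.7733°
y = sin Δλ · cos φ₂ = 0.157097
x = cos φ₁ sin φ₂ − sin φ₁ cos φ₂ cos Δλ = -0.152945
θ = atan2(y, x) = 134.2328° → 134.2328° (mod 360°)

134.2°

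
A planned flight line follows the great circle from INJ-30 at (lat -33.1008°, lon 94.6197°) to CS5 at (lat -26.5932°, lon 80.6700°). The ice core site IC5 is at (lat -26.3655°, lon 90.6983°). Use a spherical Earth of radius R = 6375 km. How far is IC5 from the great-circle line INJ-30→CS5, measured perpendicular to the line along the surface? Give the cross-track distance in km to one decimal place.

510.5 km

δ₁₃ = central angle INJ-30→IC5 = 0.131690 rad  (haversine)
θ₁₃ = bearing INJ-30→IC5 = 332.184°,  θ₁₂ = bearing INJ-30→CS5 = 294.652°
dₓₜ = R·arcsin(sin δ₁₃ · sin(θ₁₃ − θ₁₂)) = 6375·arcsin(0.13131·sin(37.531°)) = 510.504 km
|dₓₜ| = 510.504 km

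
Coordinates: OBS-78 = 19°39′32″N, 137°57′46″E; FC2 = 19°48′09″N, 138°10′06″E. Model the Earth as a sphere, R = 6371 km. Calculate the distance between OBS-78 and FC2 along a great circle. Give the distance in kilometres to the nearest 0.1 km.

26.8 km

OBS-78: φ = +19.65889°, λ = +137.96278°
FC2: φ = +19.80250°, λ = +138.16833°
Δφ = 0.1436°,  Δλ = 0.2056°
a = sin²(Δφ/2) + cos φ₁ cos φ₂ sin²(Δλ/2) = 0.000004
c = 2·arcsin(√a) = 0.004206 rad = 0.2410°
d = R·c = 6371 × 0.004206 = 26.8 km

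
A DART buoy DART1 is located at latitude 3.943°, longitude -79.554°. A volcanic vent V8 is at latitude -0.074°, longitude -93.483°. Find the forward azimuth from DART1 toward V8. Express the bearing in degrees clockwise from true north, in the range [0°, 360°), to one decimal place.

254.2°

Δλ = -13.9290°
y = sin Δλ · cos φ₂ = -0.240719
x = cos φ₁ sin φ₂ − sin φ₁ cos φ₂ cos Δλ = -0.068030
θ = atan2(y, x) = -105.7810° → 254.2190° (mod 360°)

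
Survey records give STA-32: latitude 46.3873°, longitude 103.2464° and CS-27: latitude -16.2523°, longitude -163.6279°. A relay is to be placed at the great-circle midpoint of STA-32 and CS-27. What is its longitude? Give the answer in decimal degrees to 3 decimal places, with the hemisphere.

Bx = cos φ₂ cos Δλ = -0.052348,  By = cos φ₂ sin Δλ = 0.958610
φₘ = atan2(sin φ₁ + sin φ₂, √((cos φ₁ + Bx)² + By²)) = 21.09747°
λₘ = λ₁ + atan2(By, cos φ₁ + Bx) = 159.62430°

159.624°E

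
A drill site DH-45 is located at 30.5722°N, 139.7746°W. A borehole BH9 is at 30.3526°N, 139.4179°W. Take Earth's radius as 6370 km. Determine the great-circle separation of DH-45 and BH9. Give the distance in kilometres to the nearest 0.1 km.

42.0 km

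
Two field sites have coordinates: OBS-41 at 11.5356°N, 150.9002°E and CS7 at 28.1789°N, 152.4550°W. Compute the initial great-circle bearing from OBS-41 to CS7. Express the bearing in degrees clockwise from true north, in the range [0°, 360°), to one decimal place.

63.6°

Δλ = 56.6448°
y = sin Δλ · cos φ₂ = 0.736279
x = cos φ₁ sin φ₂ − sin φ₁ cos φ₂ cos Δλ = 0.365767
θ = atan2(y, x) = 63.5829° → 63.5829° (mod 360°)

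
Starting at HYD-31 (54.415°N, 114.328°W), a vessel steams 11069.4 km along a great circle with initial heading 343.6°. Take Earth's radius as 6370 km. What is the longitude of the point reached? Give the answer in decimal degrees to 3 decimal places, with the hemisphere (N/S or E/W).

83.494°E

δ = d/R = 11069.4/6370 = 1.737739 rad
φ₂ = arcsin(sin φ₁ cos δ + cos φ₁ sin δ cos θ)
   = arcsin(0.81325·-0.16617 + 0.58191·0.98610·0.95931) = 24.54050°
λ₂ = λ₁ + atan2(sin θ sin δ cos φ₁, cos δ − sin φ₁ sin φ₂) = 83.49416°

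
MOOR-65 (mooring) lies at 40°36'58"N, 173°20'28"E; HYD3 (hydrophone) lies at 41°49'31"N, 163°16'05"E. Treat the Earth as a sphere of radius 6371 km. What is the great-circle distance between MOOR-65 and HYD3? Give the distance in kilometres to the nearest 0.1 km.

852.6 km

MOOR-65: φ = +40.61611°, λ = +173.34111°
HYD3: φ = +41.82528°, λ = +163.26806°
Δφ = 1.2092°,  Δλ = -10.0731°
a = sin²(Δφ/2) + cos φ₁ cos φ₂ sin²(Δλ/2) = 0.004471
c = 2·arcsin(√a) = 0.133831 rad = 7.6679°
d = R·c = 6371 × 0.133831 = 852.6 km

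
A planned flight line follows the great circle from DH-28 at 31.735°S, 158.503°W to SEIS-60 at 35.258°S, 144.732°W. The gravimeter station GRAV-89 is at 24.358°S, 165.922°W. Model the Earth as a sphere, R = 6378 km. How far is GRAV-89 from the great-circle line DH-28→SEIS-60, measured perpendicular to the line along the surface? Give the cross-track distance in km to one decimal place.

δ₁₃ = central angle DH-28→GRAV-89 = 0.172046 rad  (haversine)
θ₁₃ = bearing DH-28→GRAV-89 = 316.599°,  θ₁₂ = bearing DH-28→SEIS-60 = 110.789°
dₓₜ = R·arcsin(sin δ₁₃ · sin(θ₁₃ − θ₁₂)) = 6378·arcsin(0.17120·sin(205.809°)) = -475.834 km
|dₓₜ| = 475.834 km

475.8 km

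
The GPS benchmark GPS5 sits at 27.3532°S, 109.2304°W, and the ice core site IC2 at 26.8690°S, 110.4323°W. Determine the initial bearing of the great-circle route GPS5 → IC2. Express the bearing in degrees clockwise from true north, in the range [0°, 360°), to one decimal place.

294.1°

Δλ = -1.2019°
y = sin Δλ · cos φ₂ = -0.018711
x = cos φ₁ sin φ₂ − sin φ₁ cos φ₂ cos Δλ = 0.008361
θ = atan2(y, x) = -65.9237° → 294.0763° (mod 360°)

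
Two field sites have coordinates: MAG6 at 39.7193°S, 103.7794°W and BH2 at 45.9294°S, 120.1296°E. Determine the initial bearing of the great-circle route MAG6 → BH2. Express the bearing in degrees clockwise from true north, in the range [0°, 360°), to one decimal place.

Δλ = -136.0910°
y = sin Δλ · cos φ₂ = -0.482370
x = cos φ₁ sin φ₂ − sin φ₁ cos φ₂ cos Δλ = -0.872862
θ = atan2(y, x) = -151.0736° → 208.9264° (mod 360°)

208.9°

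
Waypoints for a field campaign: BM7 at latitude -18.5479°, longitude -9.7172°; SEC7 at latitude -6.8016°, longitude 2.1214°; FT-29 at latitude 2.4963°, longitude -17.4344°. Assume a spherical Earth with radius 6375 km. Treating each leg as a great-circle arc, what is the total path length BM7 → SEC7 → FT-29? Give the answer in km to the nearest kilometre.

4237 km

BM7→SEC7: c = 0.287221 rad, d = 1831.04 km
SEC7→FT-29: c = 0.377367 rad, d = 2405.72 km
Total = 1831.04 + 2405.72 = 4236.75 km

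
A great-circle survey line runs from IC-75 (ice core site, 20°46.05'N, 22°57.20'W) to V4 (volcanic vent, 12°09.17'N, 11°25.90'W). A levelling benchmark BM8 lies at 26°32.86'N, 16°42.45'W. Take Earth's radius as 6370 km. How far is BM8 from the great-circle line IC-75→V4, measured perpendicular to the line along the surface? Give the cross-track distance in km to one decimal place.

896.4 km

IC-75: φ = +20.76750°, λ = -22.95333°
V4: φ = +12.15283°, λ = -11.43167°
BM8: φ = +26.54767°, λ = -16.70750°
δ₁₃ = central angle IC-75→BM8 = 0.141888 rad  (haversine)
θ₁₃ = bearing IC-75→BM8 = 43.490°,  θ₁₂ = bearing IC-75→V4 = 126.180°
dₓₜ = R·arcsin(sin δ₁₃ · sin(θ₁₃ − θ₁₂)) = 6370·arcsin(0.14141·sin(-82.690°)) = -896.433 km
|dₓₜ| = 896.433 km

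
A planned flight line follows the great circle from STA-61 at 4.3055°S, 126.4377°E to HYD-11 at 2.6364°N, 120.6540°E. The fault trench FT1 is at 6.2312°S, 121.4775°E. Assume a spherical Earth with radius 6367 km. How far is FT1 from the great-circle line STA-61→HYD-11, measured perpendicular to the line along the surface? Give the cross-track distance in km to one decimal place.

δ₁₃ = central angle STA-61→FT1 = 0.092522 rad  (haversine)
θ₁₃ = bearing STA-61→FT1 = 248.485°,  θ₁₂ = bearing STA-61→HYD-11 = 320.120°
dₓₜ = R·arcsin(sin δ₁₃ · sin(θ₁₃ − θ₁₂)) = 6367·arcsin(0.09239·sin(-71.634°)) = -559.005 km
|dₓₜ| = 559.005 km

559.0 km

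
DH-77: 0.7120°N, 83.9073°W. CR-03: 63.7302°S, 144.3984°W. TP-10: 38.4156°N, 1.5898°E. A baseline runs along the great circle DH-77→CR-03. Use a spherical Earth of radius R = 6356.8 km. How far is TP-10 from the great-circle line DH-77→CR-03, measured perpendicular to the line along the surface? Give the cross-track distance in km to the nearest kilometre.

3137 km

δ₁₃ = central angle DH-77→TP-10 = 1.501510 rad  (haversine)
θ₁₃ = bearing DH-77→TP-10 = 51.535°,  θ₁₂ = bearing DH-77→CR-03 = 203.185°
dₓₜ = R·arcsin(sin δ₁₃ · sin(θ₁₃ − θ₁₂)) = 6356.8·arcsin(0.99760·sin(-151.650°)) = -3137.103 km
|dₓₜ| = 3137.103 km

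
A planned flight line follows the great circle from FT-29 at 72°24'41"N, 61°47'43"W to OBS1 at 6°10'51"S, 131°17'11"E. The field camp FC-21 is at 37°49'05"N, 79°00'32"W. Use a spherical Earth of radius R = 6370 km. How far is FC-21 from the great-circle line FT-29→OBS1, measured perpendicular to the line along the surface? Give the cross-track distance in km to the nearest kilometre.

FT-29: φ = +72.41139°, λ = -61.79528°
OBS1: φ = -6.18083°, λ = +131.28639°
FC-21: φ = +37.81806°, λ = -79.00889°
δ₁₃ = central angle FT-29→FC-21 = 0.622351 rad  (haversine)
θ₁₃ = bearing FT-29→FC-21 = 203.642°,  θ₁₂ = bearing FT-29→OBS1 = 345.820°
dₓₜ = R·arcsin(sin δ₁₃ · sin(θ₁₃ − θ₁₂)) = 6370·arcsin(0.58295·sin(-142.177°)) = -2328.627 km
|dₓₜ| = 2328.627 km

2329 km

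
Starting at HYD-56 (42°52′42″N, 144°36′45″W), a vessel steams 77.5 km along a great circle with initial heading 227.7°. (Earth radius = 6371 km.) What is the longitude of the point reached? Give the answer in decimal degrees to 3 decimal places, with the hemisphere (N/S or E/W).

145.311°W

HYD-56: φ = +42.87833°, λ = -144.61250°
δ = d/R = 77.5/6371 = 0.012164 rad
φ₂ = arcsin(sin φ₁ cos δ + cos φ₁ sin δ cos θ)
   = arcsin(0.68044·0.99993 + 0.73280·0.01216·-0.67301) = 42.40713°
λ₂ = λ₁ + atan2(sin θ sin δ cos φ₁, cos δ − sin φ₁ sin φ₂) = -145.31066°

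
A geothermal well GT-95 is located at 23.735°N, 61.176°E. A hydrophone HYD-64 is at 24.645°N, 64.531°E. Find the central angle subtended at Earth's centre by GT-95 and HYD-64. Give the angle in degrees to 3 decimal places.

3.193°

Δφ = 0.9100°,  Δλ = 3.3550°
a = sin²(Δφ/2) + cos φ₁ cos φ₂ sin²(Δλ/2) = 0.000776
c = 2·arcsin(√a) = 0.055723 rad = 3.1927°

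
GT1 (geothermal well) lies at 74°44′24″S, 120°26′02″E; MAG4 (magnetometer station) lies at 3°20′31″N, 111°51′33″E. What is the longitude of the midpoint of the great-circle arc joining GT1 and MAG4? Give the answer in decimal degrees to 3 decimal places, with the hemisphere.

113.645°E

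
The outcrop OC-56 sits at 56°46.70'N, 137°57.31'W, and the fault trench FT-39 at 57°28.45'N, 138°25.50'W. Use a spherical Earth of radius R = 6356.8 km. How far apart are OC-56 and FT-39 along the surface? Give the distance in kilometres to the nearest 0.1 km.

82.2 km

OC-56: φ = +56.77833°, λ = -137.95517°
FT-39: φ = +57.47417°, λ = -138.42500°
Δφ = 0.6958°,  Δλ = -0.4698°
a = sin²(Δφ/2) + cos φ₁ cos φ₂ sin²(Δλ/2) = 0.000042
c = 2·arcsin(√a) = 0.012934 rad = 0.7411°
d = R·c = 6356.8 × 0.012934 = 82.2 km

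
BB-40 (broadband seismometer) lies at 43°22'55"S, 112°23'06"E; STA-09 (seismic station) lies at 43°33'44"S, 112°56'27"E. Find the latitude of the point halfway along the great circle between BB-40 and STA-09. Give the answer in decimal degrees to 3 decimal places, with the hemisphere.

43.472°S

BB-40: φ = -43.38194°, λ = +112.38500°
STA-09: φ = -43.56222°, λ = +112.94083°
Bx = cos φ₂ cos Δλ = 0.724592,  By = cos φ₂ sin Δλ = 0.007030
φₘ = atan2(sin φ₁ + sin φ₂, √((cos φ₁ + Bx)² + By²)) = -43.47242°
λₘ = λ₁ + atan2(By, cos φ₁ + Bx) = 112.66250°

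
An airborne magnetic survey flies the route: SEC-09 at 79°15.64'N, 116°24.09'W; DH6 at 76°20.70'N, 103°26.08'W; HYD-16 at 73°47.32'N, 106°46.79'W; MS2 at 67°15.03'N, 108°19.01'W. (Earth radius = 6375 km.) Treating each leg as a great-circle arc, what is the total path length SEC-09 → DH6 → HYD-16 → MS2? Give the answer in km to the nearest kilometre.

1473 km

SEC-09: φ = +79.26067°, λ = -116.40150°
DH6: φ = +76.34500°, λ = -103.43467°
HYD-16: φ = +73.78867°, λ = -106.77983°
MS2: φ = +67.25050°, λ = -108.31683°
SEC-09→DH6: c = 0.069530 rad, d = 443.26 km
DH6→HYD-16: c = 0.047067 rad, d = 300.05 km
HYD-16→MS2: c = 0.114453 rad, d = 729.64 km
Total = 443.26 + 300.05 + 729.64 = 1472.95 km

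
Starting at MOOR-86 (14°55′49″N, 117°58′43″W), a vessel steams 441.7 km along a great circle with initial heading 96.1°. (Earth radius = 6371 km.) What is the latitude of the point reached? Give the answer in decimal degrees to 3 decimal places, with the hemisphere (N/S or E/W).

14.472°N

MOOR-86: φ = +14.93028°, λ = -117.97861°
δ = d/R = 441.7/6371 = 0.069330 rad
φ₂ = arcsin(sin φ₁ cos δ + cos φ₁ sin δ cos θ)
   = arcsin(0.25764·0.99760 + 0.96624·0.06927·-0.10626) = 14.47228°
λ₂ = λ₁ + atan2(sin θ sin δ cos φ₁, cos δ − sin φ₁ sin φ₂) = -113.89918°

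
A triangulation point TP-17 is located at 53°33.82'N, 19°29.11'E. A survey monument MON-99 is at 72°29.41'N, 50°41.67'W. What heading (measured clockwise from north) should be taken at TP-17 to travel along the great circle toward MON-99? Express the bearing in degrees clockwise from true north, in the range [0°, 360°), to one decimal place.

329.7°

TP-17: φ = +53.56367°, λ = +19.48517°
MON-99: φ = +72.49017°, λ = -50.69450°
Δλ = -70.1797°
y = sin Δλ · cos φ₂ = -0.283046
x = cos φ₁ sin φ₂ − sin φ₁ cos φ₂ cos Δλ = 0.484336
θ = atan2(y, x) = -30.3020° → 329.6980° (mod 360°)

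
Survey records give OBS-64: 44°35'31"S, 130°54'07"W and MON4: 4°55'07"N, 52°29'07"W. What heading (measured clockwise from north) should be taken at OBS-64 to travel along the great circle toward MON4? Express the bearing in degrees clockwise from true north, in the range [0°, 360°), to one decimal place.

OBS-64: φ = -44.59194°, λ = -130.90194°
MON4: φ = +4.91861°, λ = -52.48528°
Δλ = 78.4167°
y = sin Δλ · cos φ₂ = 0.976026
x = cos φ₁ sin φ₂ − sin φ₁ cos φ₂ cos Δλ = 0.201506
θ = atan2(y, x) = 78.3349° → 78.3349° (mod 360°)

78.3°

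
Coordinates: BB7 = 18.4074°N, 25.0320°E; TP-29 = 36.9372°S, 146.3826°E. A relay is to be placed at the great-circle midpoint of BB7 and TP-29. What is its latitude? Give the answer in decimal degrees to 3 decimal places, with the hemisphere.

18.226°S

Bx = cos φ₂ cos Δλ = -0.415852,  By = cos φ₂ sin Δλ = 0.682597
φₘ = atan2(sin φ₁ + sin φ₂, √((cos φ₁ + Bx)² + By²)) = -18.22573°
λₘ = λ₁ + atan2(By, cos φ₁ + Bx) = 77.04869°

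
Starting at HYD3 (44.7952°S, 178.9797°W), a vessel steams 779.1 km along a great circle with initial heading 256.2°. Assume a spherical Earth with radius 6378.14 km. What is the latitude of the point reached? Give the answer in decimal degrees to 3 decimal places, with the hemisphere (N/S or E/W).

46.050°S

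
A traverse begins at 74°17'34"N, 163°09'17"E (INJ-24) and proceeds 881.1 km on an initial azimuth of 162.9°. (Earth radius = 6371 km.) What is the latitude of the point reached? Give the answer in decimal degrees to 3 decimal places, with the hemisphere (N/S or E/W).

INJ-24: φ = +74.29278°, λ = +163.15472°
δ = d/R = 881.1/6371 = 0.138299 rad
φ₂ = arcsin(sin φ₁ cos δ + cos φ₁ sin δ cos θ)
   = arcsin(0.96266·0.99045 + 0.27072·0.13786·-0.95579) = 66.60580°
λ₂ = λ₁ + atan2(sin θ sin δ cos φ₁, cos δ − sin φ₁ sin φ₂) = 169.01433°

66.606°N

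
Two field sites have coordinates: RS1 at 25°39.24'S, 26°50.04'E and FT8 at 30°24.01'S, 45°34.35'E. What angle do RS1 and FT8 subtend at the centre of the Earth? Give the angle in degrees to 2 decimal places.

17.18°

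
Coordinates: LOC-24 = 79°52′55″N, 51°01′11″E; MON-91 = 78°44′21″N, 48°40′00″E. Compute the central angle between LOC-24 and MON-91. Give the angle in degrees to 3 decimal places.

LOC-24: φ = +79.88194°, λ = +51.01972°
MON-91: φ = +78.73917°, λ = +48.66667°
Δφ = -1.1428°,  Δλ = -2.3531°
a = sin²(Δφ/2) + cos φ₁ cos φ₂ sin²(Δλ/2) = 0.000114
c = 2·arcsin(√a) = 0.021346 rad = 1.2231°

1.223°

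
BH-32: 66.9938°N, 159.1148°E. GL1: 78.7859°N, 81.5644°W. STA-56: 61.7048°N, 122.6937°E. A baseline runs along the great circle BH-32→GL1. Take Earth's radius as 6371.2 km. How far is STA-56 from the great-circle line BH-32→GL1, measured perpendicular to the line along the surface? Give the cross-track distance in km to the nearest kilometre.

1692 km

δ₁₃ = central angle BH-32→STA-56 = 0.285373 rad  (haversine)
θ₁₃ = bearing BH-32→STA-56 = 268.584°,  θ₁₂ = bearing BH-32→GL1 = 19.798°
dₓₜ = R·arcsin(sin δ₁₃ · sin(θ₁₃ − θ₁₂)) = 6371.2·arcsin(0.28152·sin(248.786°)) = -1691.864 km
|dₓₜ| = 1691.864 km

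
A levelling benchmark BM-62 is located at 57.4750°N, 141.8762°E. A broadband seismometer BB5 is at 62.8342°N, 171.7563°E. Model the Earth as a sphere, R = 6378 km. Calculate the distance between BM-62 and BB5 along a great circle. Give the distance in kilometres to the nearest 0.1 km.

Δφ = 5.3592°,  Δλ = 29.8801°
a = sin²(Δφ/2) + cos φ₁ cos φ₂ sin²(Δλ/2) = 0.018502
c = 2·arcsin(√a) = 0.272887 rad = 15.6353°
d = R·c = 6378 × 0.272887 = 1740.5 km

1740.5 km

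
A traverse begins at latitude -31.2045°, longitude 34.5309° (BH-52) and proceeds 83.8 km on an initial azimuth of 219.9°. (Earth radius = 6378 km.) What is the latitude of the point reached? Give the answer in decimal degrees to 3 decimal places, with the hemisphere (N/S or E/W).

δ = d/R = 83.8/6378 = 0.013139 rad
φ₂ = arcsin(sin φ₁ cos δ + cos φ₁ sin δ cos θ)
   = arcsin(-0.51809·0.99991 + 0.85532·0.01314·-0.76717) = -31.78078°
λ₂ = λ₁ + atan2(sin θ sin δ cos φ₁, cos δ − sin φ₁ sin φ₂) = 33.96285°

31.781°S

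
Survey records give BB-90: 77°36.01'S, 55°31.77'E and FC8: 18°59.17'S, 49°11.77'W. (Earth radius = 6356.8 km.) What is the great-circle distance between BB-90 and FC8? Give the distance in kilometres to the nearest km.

BB-90: φ = -77.60017°, λ = +55.52950°
FC8: φ = -18.98617°, λ = -49.19617°
Δφ = 58.6140°,  Δλ = -104.7257°
a = sin²(Δφ/2) + cos φ₁ cos φ₂ sin²(Δλ/2) = 0.366932
c = 2·arcsin(√a) = 1.301413 rad = 74.5655°
d = R·c = 6356.8 × 1.301413 = 8272.8 km

8273 km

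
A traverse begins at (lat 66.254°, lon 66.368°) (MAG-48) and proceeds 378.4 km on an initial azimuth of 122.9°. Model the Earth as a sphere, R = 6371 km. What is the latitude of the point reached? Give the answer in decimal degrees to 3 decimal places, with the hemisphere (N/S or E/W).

64.256°N

δ = d/R = 378.4/6371 = 0.059394 rad
φ₂ = arcsin(sin φ₁ cos δ + cos φ₁ sin δ cos θ)
   = arcsin(0.91534·0.99824 + 0.40268·0.05936·-0.54317) = 64.25579°
λ₂ = λ₁ + atan2(sin θ sin δ cos φ₁, cos δ − sin φ₁ sin φ₂) = 72.95681°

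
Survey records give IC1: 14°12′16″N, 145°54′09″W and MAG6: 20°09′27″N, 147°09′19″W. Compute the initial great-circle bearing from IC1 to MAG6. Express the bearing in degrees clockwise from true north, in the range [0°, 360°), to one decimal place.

348.8°

IC1: φ = +14.20444°, λ = -145.90250°
MAG6: φ = +20.15750°, λ = -147.15528°
Δλ = -1.2528°
y = sin Δλ · cos φ₂ = -0.020524
x = cos φ₁ sin φ₂ − sin φ₁ cos φ₂ cos Δλ = 0.103769
θ = atan2(y, x) = -11.1880° → 348.8120° (mod 360°)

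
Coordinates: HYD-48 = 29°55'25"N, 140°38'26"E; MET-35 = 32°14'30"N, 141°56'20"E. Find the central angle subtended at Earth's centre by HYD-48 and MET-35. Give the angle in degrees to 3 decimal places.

HYD-48: φ = +29.92361°, λ = +140.64056°
MET-35: φ = +32.24167°, λ = +141.93889°
Δφ = 2.3181°,  Δλ = 1.2983°
a = sin²(Δφ/2) + cos φ₁ cos φ₂ sin²(Δλ/2) = 0.000503
c = 2·arcsin(√a) = 0.044870 rad = 2.5709°

2.571°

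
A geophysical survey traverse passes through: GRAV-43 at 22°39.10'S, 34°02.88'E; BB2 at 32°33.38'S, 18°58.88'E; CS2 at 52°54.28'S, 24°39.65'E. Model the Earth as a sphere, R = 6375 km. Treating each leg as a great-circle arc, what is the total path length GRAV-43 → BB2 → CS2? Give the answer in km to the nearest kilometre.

GRAV-43: φ = -22.65167°, λ = +34.04800°
BB2: φ = -32.55633°, λ = +18.98133°
CS2: φ = -52.90467°, λ = +24.66083°
GRAV-43→BB2: c = 0.289607 rad, d = 1846.25 km
BB2→CS2: c = 0.362254 rad, d = 2309.37 km
Total = 1846.25 + 2309.37 = 4155.62 km

4156 km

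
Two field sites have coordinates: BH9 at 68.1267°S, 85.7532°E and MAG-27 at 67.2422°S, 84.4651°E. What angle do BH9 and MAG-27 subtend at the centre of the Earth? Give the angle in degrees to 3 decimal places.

1.011°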